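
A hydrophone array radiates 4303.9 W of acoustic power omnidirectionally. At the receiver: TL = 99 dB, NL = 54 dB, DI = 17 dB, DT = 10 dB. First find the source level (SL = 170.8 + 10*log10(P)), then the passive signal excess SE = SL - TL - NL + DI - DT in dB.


Step 1: SL = 170.8 + 10*log10(4303.9) = 207.14 dB
Step 2: SE = SL - TL - NL + DI - DT = 207.14 - 99 - 54 + 17 - 10 = 61.14

61.14 dB


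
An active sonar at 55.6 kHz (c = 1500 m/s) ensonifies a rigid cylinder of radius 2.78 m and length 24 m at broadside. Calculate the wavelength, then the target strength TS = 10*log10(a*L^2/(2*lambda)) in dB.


Step 1: lambda = c/f = 1500/55600 = 0.02698 m
Step 2: TS = 10*log10(a*L^2/(2*lambda)) = 10*log10(2.78*24^2/(2*0.02698)) = 44.72

44.72 dB


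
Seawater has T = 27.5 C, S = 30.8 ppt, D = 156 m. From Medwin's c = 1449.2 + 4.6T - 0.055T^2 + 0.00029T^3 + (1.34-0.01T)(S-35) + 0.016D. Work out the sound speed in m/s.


c = 1449.2 + 4.6*27.5 - 0.055*27.5^2 + 0.00029*27.5^3 + (1.34 - 0.01*27.5)*(30.8 - 35) + 0.016*156 = 1538.16

1538.16 m/s


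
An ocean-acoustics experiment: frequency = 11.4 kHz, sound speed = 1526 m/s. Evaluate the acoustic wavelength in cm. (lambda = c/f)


lambda = c/f = 1526 / 11400 = 0.1339 m = 13.39 cm

13.39 cm


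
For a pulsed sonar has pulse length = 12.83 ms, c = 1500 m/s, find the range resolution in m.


9.6225 m


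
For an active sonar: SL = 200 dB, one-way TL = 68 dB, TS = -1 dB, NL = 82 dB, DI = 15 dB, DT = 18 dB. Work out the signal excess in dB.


SE = SL - 2*TL + TS - NL + DI - DT = 200 - 2*68 + (-1) - 82 + 15 - 18 = -22

-22 dB


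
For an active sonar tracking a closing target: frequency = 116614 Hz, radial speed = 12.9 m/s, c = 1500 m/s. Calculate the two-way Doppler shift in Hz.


2005.76 Hz


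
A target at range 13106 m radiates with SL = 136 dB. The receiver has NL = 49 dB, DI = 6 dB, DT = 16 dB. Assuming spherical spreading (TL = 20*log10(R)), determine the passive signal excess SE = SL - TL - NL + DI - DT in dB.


Step 1: TL = 20*log10(13106) = 82.35 dB
Step 2: SE = 136 - 82.35 - 49 + 6 - 16 = -5.35

-5.35 dB


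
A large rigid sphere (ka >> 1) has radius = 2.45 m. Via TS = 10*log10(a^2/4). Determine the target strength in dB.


TS = 10*log10(2.45^2 / 4) = 10*log10(1.500625) = 1.76

1.76 dB


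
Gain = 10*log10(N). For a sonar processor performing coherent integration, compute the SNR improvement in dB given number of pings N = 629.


Gain = 10*log10(629) = 27.99

27.99 dB


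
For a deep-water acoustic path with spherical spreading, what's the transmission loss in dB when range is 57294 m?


TL = 20*log10(57294) = 95.16

95.16 dB


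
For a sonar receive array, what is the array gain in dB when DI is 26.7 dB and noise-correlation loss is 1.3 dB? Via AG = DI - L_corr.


25.4 dB


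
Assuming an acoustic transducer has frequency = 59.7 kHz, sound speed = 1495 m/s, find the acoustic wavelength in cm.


lambda = c/f = 1495 / 59700 = 0.025 m = 2.5 cm

2.5 cm


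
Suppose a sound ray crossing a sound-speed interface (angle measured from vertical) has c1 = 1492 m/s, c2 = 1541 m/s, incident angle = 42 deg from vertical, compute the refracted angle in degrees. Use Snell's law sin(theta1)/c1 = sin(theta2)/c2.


sin(theta2) = (c2/c1)*sin(theta1) = (1541/1492)*sin(42 deg) = 0.69111
theta2 = arcsin(0.69111) = 43.72

43.72 deg


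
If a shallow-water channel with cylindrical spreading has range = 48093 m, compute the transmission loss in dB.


TL = 10*log10(48093) = 46.82

46.82 dB


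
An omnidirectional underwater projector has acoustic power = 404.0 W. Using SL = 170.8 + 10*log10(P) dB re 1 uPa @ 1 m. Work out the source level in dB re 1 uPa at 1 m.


SL = 170.8 + 10*log10(404.0) = 170.8 + 26.06 = 196.86

196.86 dB


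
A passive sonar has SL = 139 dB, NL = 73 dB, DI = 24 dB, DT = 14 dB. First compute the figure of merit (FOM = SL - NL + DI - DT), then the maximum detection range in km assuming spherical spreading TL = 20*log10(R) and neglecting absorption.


Step 1: FOM = SL - NL + DI - DT = 139 - 73 + 24 - 14 = 76 dB
Step 2: at max range FOM = TL = 20*log10(R), so R = 10^(76/20) = 6309.57 m = 6.31 km

6.31 km


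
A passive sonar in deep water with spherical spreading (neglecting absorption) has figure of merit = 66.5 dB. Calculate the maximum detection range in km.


At max range FOM = TL, so 20*log10(R) = 66.5
R = 10^(66.5/20) = 2113.49 m = 2.11 km

2.11 km


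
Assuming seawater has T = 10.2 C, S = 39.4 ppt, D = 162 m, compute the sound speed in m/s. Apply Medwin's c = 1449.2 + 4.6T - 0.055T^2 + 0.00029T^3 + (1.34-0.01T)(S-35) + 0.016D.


c = 1449.2 + 4.6*10.2 - 0.055*10.2^2 + 0.00029*10.2^3 + (1.34 - 0.01*10.2)*(39.4 - 35) + 0.016*162 = 1498.74

1498.74 m/s


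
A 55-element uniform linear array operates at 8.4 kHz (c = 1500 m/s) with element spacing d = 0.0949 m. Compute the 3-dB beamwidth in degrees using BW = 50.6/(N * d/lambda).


Step 1: lambda = 1500/8400 = 0.17857 m
Step 2: d/lambda = 0.0949/0.17857 = 0.5314
Step 3: BW = 50.6/(N * d/lambda) = 50.6/(55 * 0.5314) = 1.73

1.73 deg


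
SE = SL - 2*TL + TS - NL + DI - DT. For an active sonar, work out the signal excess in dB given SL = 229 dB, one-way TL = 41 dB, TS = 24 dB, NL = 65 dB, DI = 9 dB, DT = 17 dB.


98 dB


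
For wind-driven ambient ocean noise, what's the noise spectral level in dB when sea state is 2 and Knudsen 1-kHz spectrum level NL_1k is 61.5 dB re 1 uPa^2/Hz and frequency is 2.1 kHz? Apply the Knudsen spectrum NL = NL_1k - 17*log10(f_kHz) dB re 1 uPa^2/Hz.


56.02 dB


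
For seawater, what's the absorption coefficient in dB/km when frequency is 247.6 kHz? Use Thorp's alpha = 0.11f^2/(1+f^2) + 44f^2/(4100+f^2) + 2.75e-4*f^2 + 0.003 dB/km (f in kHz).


f^2 = 61305.76
alpha = 0.11*61305.76/(1+61305.76) + 44*61305.76/(4100+61305.76) + 2.75e-4*61305.76 + 0.003 = 58.214

58.214 dB/km


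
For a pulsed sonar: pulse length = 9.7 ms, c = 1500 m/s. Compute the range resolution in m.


7.275 m


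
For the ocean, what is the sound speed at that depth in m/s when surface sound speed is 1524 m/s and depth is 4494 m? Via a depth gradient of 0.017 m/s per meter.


c = 1524 + 0.017 * 4494 = 1600.398

1600.398 m/s


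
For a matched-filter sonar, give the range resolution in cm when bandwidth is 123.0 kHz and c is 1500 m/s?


0.61 cm


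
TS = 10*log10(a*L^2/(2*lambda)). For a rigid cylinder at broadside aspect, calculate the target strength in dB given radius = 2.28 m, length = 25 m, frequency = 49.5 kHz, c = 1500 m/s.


43.71 dB


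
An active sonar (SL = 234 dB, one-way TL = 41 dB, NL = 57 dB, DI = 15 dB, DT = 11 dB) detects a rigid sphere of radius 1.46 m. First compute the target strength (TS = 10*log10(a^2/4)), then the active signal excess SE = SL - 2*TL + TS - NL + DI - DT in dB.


Step 1: TS = 10*log10(1.46^2/4) = -2.73 dB
Step 2: SE = SL - 2*TL + TS - NL + DI - DT = 234 - 2*41 + (-2.73) - 57 + 15 - 11 = 96.27

96.27 dB


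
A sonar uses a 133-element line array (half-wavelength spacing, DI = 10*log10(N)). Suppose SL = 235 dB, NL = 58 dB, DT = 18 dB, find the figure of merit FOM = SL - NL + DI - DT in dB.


Step 1: DI = 10*log10(133) = 21.24 dB
Step 2: FOM = SL - NL + DI - DT = 235 - 58 + 21.24 - 18 = 180.24

180.24 dB


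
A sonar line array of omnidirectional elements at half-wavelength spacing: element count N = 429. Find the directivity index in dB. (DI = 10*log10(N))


26.32 dB


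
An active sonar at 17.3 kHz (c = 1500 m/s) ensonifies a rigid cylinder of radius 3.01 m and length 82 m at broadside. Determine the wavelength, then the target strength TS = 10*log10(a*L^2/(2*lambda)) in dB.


Step 1: lambda = c/f = 1500/17300 = 0.08671 m
Step 2: TS = 10*log10(a*L^2/(2*lambda)) = 10*log10(3.01*82^2/(2*0.08671)) = 50.67

50.67 dB


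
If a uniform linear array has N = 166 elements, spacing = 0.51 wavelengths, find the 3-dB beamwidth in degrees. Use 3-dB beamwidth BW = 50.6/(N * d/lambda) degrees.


BW = 50.6 / (166 * 0.51) = 50.6 / 84.66 = 0.6

0.6 deg


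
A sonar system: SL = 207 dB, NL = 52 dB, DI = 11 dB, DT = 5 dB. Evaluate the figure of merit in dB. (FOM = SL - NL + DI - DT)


FOM = SL - NL + DI - DT = 207 - 52 + 11 - 5 = 161

161 dB


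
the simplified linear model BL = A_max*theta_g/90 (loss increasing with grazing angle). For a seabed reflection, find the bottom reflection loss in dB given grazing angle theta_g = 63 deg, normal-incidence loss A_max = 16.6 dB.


11.62 dB


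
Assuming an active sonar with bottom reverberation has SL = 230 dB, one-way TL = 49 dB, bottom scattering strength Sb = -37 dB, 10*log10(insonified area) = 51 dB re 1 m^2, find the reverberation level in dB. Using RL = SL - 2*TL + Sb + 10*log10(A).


RL = SL - 2*TL + Sb + 10*log10(A) = 230 - 2*49 + (-37) + 51 = 146

146 dB


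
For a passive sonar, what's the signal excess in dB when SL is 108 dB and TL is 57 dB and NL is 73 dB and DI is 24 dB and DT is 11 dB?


SE = SL - TL - NL + DI - DT = 108 - 57 - 73 + 24 - 11 = -9

-9 dB


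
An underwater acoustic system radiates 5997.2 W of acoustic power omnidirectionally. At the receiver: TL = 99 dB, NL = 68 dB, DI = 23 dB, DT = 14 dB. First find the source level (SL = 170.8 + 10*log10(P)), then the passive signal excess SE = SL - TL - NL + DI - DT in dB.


Step 1: SL = 170.8 + 10*log10(5997.2) = 208.58 dB
Step 2: SE = SL - TL - NL + DI - DT = 208.58 - 99 - 68 + 23 - 14 = 50.58

50.58 dB


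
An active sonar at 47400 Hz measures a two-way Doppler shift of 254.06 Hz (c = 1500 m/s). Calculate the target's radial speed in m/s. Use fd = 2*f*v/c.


From fd = 2*f*v/c, v = c*fd/(2*f) = 1500 * 254.06 / (2*47400) = 4.02

4.02 m/s


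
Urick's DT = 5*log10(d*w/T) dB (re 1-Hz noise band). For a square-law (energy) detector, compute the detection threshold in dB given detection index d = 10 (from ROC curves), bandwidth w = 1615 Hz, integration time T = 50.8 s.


12.51 dB


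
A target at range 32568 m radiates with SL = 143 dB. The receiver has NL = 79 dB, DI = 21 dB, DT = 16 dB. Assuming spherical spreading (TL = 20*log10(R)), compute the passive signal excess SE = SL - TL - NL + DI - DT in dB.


Step 1: TL = 20*log10(32568) = 90.26 dB
Step 2: SE = 143 - 90.26 - 79 + 21 - 16 = -21.26

-21.26 dB


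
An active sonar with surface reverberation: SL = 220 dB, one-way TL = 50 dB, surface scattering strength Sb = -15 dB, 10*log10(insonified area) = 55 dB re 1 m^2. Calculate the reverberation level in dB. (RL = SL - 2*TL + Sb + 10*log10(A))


160 dB


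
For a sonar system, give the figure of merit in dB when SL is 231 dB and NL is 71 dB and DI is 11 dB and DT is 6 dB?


FOM = SL - NL + DI - DT = 231 - 71 + 11 - 6 = 165

165 dB


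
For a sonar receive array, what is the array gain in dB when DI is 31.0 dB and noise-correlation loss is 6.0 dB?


25.0 dB


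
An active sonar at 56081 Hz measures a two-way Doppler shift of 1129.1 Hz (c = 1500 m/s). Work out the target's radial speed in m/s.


From fd = 2*f*v/c, v = c*fd/(2*f) = 1500 * 1129.1 / (2*56081) = 15.1

15.1 m/s


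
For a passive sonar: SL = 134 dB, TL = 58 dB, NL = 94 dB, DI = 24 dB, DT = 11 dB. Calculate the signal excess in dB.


-5 dB


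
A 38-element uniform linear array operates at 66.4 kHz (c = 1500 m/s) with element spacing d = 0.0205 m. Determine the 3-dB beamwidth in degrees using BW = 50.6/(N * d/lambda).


Step 1: lambda = 1500/66400 = 0.02259 m
Step 2: d/lambda = 0.0205/0.02259 = 0.9075
Step 3: BW = 50.6/(N * d/lambda) = 50.6/(38 * 0.9075) = 1.47

1.47 deg


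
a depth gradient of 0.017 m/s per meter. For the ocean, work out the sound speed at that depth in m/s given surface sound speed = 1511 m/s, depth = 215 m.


c = 1511 + 0.017 * 215 = 1514.655

1514.655 m/s


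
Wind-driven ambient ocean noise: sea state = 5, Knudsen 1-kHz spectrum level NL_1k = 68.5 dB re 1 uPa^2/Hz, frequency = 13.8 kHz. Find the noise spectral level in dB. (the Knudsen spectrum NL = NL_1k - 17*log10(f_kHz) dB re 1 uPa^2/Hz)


NL = NL_1k - 17*log10(f_kHz) = 68.5 - 17*log10(13.8) = 68.5 - (19.38) = 49.12

49.12 dB


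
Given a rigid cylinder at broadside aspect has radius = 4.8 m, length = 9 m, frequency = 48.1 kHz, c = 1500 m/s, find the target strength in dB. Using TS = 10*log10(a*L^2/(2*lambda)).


lambda = 1500/48100 = 0.03119 m
TS = 10*log10(4.8*9^2/(2*0.03119)) = 37.95

37.95 dB


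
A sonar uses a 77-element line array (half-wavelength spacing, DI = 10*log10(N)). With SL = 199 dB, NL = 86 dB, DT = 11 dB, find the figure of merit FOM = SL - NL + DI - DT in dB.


Step 1: DI = 10*log10(77) = 18.86 dB
Step 2: FOM = SL - NL + DI - DT = 199 - 86 + 18.86 - 11 = 120.86

120.86 dB


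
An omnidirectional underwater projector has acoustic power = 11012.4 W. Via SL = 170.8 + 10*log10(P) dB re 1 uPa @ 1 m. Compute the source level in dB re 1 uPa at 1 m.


SL = 170.8 + 10*log10(11012.4) = 170.8 + 40.42 = 211.22

211.22 dB


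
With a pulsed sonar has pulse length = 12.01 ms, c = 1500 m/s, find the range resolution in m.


9.0075 m


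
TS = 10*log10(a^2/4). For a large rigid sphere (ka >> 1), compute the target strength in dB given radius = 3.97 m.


TS = 10*log10(3.97^2 / 4) = 10*log10(3.940225) = 5.96

5.96 dB


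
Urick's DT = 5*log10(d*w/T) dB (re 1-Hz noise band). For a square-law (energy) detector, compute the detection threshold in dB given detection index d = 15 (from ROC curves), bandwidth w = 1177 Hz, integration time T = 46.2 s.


DT = 5*log10(d*w/T) = 5*log10(15 * 1177 / 46.2) = 5*log10(382.14) = 12.91

12.91 dB


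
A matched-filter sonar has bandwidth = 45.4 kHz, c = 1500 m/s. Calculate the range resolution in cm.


dR = c/(2*BW) = 1500 / (2 * 45.4e3) = 0.0165 m = 1.65 cm

1.65 cm


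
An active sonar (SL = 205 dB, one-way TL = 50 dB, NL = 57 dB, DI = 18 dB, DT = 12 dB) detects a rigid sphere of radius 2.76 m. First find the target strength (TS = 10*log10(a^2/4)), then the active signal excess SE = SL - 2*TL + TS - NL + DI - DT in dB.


Step 1: TS = 10*log10(2.76^2/4) = 2.8 dB
Step 2: SE = SL - 2*TL + TS - NL + DI - DT = 205 - 2*50 + (2.8) - 57 + 18 - 12 = 56.8

56.8 dB


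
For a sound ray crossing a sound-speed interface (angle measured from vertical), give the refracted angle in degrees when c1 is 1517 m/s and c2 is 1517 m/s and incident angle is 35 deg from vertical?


sin(theta2) = (c2/c1)*sin(theta1) = (1517/1517)*sin(35 deg) = 0.57358
theta2 = arcsin(0.57358) = 35.0

35.0 deg


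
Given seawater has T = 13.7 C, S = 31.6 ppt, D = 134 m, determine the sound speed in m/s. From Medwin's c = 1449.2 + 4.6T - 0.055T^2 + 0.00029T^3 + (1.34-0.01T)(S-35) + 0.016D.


c = 1449.2 + 4.6*13.7 - 0.055*13.7^2 + 0.00029*13.7^3 + (1.34 - 0.01*13.7)*(31.6 - 35) + 0.016*134 = 1500.7

1500.7 m/s


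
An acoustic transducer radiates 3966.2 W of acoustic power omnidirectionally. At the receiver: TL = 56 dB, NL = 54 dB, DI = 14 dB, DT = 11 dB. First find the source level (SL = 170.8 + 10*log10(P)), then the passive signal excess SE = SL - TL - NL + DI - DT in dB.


Step 1: SL = 170.8 + 10*log10(3966.2) = 206.78 dB
Step 2: SE = SL - TL - NL + DI - DT = 206.78 - 56 - 54 + 14 - 11 = 99.78

99.78 dB


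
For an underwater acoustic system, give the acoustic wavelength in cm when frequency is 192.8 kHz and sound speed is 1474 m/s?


lambda = c/f = 1474 / 192800 = 0.0076 m = 0.76 cm

0.76 cm


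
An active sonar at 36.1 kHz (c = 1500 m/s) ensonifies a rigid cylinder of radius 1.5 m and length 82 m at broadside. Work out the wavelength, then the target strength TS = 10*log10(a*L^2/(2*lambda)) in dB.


Step 1: lambda = c/f = 1500/36100 = 0.04155 m
Step 2: TS = 10*log10(a*L^2/(2*lambda)) = 10*log10(1.5*82^2/(2*0.04155)) = 50.84

50.84 dB


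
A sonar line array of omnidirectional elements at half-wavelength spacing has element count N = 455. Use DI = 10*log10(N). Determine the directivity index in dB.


DI = 10*log10(455) = 26.58

26.58 dB


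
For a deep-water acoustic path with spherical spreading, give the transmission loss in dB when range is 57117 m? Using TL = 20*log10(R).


TL = 20*log10(57117) = 95.14

95.14 dB


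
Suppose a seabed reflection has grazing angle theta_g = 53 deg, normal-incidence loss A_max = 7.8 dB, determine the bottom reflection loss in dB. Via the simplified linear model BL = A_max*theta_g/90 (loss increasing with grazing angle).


BL = A_max * theta_g / 90 = 7.8 * 53 / 90 = 4.59

4.59 dB


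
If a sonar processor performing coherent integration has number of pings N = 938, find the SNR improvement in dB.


Gain = 10*log10(938) = 29.72

29.72 dB


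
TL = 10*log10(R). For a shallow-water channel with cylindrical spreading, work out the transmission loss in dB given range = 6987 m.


TL = 10*log10(6987) = 38.44

38.44 dB


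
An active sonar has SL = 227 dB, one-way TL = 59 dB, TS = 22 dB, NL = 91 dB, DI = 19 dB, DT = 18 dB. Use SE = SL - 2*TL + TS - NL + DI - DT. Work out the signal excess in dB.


SE = SL - 2*TL + TS - NL + DI - DT = 227 - 2*59 + (22) - 91 + 19 - 18 = 41

41 dB


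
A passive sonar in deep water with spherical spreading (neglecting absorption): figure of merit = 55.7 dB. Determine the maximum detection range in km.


At max range FOM = TL, so 20*log10(R) = 55.7
R = 10^(55.7/20) = 609.54 m = 0.61 km

0.61 km


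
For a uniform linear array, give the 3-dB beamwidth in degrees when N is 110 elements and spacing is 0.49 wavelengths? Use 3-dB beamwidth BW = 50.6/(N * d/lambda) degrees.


BW = 50.6 / (110 * 0.49) = 50.6 / 53.9 = 0.94

0.94 deg


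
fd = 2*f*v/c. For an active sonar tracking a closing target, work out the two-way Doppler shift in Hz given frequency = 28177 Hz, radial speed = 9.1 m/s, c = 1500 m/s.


fd = 2*f*v/c = 2 * 28177 * 9.1 / 1500 = 341.88

341.88 Hz


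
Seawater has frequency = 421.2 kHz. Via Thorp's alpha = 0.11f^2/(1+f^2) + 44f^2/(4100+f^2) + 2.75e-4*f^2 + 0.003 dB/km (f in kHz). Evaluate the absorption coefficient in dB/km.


f^2 = 177409.44
alpha = 0.11*177409.44/(1+177409.44) + 44*177409.44/(4100+177409.44) + 2.75e-4*177409.44 + 0.003 = 91.907

91.907 dB/km


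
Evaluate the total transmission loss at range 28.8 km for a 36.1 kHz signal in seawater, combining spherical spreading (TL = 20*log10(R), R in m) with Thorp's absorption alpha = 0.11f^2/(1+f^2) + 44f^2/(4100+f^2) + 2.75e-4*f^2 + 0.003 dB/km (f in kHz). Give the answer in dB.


408.4 dB


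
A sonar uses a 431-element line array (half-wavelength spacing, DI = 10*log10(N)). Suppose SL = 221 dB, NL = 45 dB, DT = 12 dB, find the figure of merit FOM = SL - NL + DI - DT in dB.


Step 1: DI = 10*log10(431) = 26.34 dB
Step 2: FOM = SL - NL + DI - DT = 221 - 45 + 26.34 - 12 = 190.34

190.34 dB


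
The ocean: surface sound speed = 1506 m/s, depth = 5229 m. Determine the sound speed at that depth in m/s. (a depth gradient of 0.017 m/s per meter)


c = 1506 + 0.017 * 5229 = 1594.893

1594.893 m/s


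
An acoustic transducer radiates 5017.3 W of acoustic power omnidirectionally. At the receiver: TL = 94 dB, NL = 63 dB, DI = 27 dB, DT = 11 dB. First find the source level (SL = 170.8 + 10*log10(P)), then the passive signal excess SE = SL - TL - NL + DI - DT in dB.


Step 1: SL = 170.8 + 10*log10(5017.3) = 207.8 dB
Step 2: SE = SL - TL - NL + DI - DT = 207.8 - 94 - 63 + 27 - 11 = 66.8

66.8 dB


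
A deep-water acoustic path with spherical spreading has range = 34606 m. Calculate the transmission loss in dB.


TL = 20*log10(34606) = 90.78

90.78 dB


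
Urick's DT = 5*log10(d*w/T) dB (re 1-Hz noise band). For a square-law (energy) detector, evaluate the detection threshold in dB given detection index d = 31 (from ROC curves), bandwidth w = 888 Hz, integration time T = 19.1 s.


DT = 5*log10(d*w/T) = 5*log10(31 * 888 / 19.1) = 5*log10(1441.26) = 15.79

15.79 dB


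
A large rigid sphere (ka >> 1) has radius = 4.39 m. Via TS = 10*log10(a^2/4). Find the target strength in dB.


6.83 dB


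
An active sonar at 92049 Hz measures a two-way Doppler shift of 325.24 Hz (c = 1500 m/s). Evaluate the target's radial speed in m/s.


From fd = 2*f*v/c, v = c*fd/(2*f) = 1500 * 325.24 / (2*92049) = 2.65

2.65 m/s


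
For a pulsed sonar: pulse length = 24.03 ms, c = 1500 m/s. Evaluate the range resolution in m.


dR = c*tau/2 = 1500 * 24.03e-3 / 2 = 18.0225

18.0225 m


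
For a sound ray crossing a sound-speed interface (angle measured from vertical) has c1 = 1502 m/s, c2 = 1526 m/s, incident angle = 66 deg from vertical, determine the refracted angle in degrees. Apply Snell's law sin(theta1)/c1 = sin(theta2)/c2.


68.15 deg


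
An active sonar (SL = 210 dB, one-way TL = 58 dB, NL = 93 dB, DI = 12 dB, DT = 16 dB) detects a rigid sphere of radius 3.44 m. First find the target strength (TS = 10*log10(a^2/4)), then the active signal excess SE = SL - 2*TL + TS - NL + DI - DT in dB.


Step 1: TS = 10*log10(3.44^2/4) = 4.71 dB
Step 2: SE = SL - 2*TL + TS - NL + DI - DT = 210 - 2*58 + (4.71) - 93 + 12 - 16 = 1.71

1.71 dB


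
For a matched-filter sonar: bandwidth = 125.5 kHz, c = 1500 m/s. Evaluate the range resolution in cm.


dR = c/(2*BW) = 1500 / (2 * 125.5e3) = 0.006 m = 0.6 cm

0.6 cm


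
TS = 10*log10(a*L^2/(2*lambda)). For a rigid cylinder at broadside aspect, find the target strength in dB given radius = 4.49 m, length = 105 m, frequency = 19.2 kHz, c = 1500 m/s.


55.01 dB


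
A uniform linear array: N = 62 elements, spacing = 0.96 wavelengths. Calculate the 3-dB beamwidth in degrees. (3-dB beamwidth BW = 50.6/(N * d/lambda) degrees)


BW = 50.6 / (62 * 0.96) = 50.6 / 59.52 = 0.85

0.85 deg


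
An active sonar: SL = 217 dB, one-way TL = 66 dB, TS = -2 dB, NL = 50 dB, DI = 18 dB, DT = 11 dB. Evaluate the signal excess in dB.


SE = SL - 2*TL + TS - NL + DI - DT = 217 - 2*66 + (-2) - 50 + 18 - 11 = 40

40 dB


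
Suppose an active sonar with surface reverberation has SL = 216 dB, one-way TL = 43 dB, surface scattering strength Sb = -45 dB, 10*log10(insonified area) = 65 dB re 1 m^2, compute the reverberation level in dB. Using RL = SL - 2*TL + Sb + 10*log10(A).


150 dB


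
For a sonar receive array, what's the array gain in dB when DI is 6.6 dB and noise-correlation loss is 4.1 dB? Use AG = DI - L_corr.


AG = DI - L_corr = 6.6 - 4.1 = 2.5

2.5 dB


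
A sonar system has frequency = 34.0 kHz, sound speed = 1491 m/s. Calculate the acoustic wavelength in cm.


4.39 cm


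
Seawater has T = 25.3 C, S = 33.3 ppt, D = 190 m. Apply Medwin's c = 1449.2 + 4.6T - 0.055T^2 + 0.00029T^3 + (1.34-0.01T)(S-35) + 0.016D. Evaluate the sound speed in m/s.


c = 1449.2 + 4.6*25.3 - 0.055*25.3^2 + 0.00029*25.3^3 + (1.34 - 0.01*25.3)*(33.3 - 35) + 0.016*190 = 1536.26

1536.26 m/s


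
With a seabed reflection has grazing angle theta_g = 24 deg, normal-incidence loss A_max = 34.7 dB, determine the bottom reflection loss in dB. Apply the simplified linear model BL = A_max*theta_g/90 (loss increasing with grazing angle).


BL = A_max * theta_g / 90 = 34.7 * 24 / 90 = 9.25

9.25 dB


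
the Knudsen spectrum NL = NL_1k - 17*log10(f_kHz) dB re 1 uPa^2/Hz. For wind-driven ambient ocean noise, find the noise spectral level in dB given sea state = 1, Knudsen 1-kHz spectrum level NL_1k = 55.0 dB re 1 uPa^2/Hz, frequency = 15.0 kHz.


NL = NL_1k - 17*log10(f_kHz) = 55.0 - 17*log10(15.0) = 55.0 - (19.99) = 35.01

35.01 dB


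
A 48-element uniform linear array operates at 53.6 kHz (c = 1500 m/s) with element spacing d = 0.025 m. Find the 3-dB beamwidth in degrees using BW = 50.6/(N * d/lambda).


Step 1: lambda = 1500/53600 = 0.02799 m
Step 2: d/lambda = 0.025/0.02799 = 0.8932
Step 3: BW = 50.6/(N * d/lambda) = 50.6/(48 * 0.8932) = 1.18

1.18 deg


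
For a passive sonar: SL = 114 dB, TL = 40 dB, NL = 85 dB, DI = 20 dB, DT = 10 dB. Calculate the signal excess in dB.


SE = SL - TL - NL + DI - DT = 114 - 40 - 85 + 20 - 10 = -1

-1 dB


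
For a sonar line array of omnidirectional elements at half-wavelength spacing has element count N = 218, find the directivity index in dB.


23.38 dB


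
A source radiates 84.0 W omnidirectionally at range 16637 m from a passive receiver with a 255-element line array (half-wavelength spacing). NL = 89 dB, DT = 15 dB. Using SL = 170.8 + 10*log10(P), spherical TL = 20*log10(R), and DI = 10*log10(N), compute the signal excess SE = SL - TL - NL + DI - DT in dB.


25.69 dB


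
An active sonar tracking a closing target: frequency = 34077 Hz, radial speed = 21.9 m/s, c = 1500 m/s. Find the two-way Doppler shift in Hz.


995.05 Hz


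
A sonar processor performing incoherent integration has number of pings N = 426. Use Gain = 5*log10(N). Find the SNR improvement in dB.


13.15 dB


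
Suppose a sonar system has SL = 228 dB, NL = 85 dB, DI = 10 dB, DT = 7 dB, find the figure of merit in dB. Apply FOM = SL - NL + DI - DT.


FOM = SL - NL + DI - DT = 228 - 85 + 10 - 7 = 146

146 dB


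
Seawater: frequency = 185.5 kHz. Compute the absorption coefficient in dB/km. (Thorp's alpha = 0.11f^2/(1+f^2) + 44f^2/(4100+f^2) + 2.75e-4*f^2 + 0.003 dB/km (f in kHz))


f^2 = 34410.25
alpha = 0.11*34410.25/(1+34410.25) + 44*34410.25/(4100+34410.25) + 2.75e-4*34410.25 + 0.003 = 48.891

48.891 dB/km


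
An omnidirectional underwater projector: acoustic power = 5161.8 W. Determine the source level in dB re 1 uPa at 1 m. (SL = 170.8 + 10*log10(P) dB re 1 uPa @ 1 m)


SL = 170.8 + 10*log10(5161.8) = 170.8 + 37.13 = 207.93

207.93 dB


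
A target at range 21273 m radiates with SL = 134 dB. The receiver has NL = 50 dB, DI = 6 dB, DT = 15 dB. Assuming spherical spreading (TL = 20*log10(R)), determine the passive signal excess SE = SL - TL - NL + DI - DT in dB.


Step 1: TL = 20*log10(21273) = 86.56 dB
Step 2: SE = 134 - 86.56 - 50 + 6 - 15 = -11.56

-11.56 dB


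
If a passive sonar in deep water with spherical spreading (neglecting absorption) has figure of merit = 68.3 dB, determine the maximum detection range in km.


2.6 km


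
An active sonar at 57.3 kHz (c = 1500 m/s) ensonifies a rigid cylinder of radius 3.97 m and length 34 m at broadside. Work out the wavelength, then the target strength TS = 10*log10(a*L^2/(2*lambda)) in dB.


Step 1: lambda = c/f = 1500/57300 = 0.02618 m
Step 2: TS = 10*log10(a*L^2/(2*lambda)) = 10*log10(3.97*34^2/(2*0.02618)) = 49.43

49.43 dB


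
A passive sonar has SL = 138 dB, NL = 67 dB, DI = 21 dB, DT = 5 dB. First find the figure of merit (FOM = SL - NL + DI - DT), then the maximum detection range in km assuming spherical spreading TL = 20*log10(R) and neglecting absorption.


Step 1: FOM = SL - NL + DI - DT = 138 - 67 + 21 - 5 = 87 dB
Step 2: at max range FOM = TL = 20*log10(R), so R = 10^(87/20) = 22387.21 m = 22.39 km

22.39 km


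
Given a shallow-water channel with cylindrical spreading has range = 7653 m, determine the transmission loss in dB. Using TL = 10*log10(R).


38.84 dB


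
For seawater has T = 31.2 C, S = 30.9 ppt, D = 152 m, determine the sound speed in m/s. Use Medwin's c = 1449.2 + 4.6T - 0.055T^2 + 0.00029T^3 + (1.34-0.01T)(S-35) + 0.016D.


1546.21 m/s


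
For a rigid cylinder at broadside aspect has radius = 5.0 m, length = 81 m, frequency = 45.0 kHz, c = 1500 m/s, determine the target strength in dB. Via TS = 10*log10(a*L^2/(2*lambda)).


56.92 dB


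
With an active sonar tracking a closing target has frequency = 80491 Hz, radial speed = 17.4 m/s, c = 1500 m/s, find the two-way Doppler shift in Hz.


1867.39 Hz


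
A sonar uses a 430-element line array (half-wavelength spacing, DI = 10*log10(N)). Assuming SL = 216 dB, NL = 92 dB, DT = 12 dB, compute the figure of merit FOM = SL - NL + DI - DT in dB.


Step 1: DI = 10*log10(430) = 26.33 dB
Step 2: FOM = SL - NL + DI - DT = 216 - 92 + 26.33 - 12 = 138.33

138.33 dB


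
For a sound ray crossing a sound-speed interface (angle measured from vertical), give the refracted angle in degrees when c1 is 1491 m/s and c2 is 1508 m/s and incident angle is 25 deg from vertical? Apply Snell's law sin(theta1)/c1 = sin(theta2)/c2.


sin(theta2) = (c2/c1)*sin(theta1) = (1508/1491)*sin(25 deg) = 0.42744
theta2 = arcsin(0.42744) = 25.31

25.31 deg


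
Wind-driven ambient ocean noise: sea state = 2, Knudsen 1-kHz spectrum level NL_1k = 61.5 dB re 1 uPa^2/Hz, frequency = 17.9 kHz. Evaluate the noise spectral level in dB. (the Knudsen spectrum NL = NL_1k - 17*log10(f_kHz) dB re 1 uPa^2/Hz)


40.2 dB


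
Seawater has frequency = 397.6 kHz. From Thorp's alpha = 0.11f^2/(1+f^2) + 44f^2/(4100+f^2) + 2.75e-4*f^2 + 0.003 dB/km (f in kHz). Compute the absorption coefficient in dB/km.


86.474 dB/km


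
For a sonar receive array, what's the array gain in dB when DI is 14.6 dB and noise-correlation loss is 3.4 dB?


11.2 dB


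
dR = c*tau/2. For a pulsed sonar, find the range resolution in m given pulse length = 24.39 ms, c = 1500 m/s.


18.2925 m


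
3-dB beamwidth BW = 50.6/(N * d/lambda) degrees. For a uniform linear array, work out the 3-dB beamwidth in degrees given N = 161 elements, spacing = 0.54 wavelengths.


BW = 50.6 / (161 * 0.54) = 50.6 / 86.94 = 0.58

0.58 deg


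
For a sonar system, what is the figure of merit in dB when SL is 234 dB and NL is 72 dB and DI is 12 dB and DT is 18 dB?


FOM = SL - NL + DI - DT = 234 - 72 + 12 - 18 = 156

156 dB


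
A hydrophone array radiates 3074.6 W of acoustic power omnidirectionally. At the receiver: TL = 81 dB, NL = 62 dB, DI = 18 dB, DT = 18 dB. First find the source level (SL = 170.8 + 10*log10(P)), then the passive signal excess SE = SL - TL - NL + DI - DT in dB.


Step 1: SL = 170.8 + 10*log10(3074.6) = 205.68 dB
Step 2: SE = SL - TL - NL + DI - DT = 205.68 - 81 - 62 + 18 - 18 = 62.68

62.68 dB


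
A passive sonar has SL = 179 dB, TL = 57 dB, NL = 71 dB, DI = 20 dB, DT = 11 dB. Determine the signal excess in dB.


60 dB


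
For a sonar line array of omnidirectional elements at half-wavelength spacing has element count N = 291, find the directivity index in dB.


24.64 dB


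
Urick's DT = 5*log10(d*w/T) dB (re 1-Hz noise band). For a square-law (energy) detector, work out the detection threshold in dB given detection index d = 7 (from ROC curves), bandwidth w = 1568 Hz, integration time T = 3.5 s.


DT = 5*log10(d*w/T) = 5*log10(7 * 1568 / 3.5) = 5*log10(3136.0) = 17.48

17.48 dB


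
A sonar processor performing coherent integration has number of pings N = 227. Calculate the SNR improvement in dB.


Gain = 10*log10(227) = 23.56

23.56 dB


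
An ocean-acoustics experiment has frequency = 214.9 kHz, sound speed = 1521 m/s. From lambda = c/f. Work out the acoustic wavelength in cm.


lambda = c/f = 1521 / 214900 = 0.0071 m = 0.71 cm

0.71 cm


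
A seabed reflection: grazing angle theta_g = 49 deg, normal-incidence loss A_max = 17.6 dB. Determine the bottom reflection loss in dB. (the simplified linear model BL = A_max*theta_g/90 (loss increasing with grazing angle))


9.58 dB


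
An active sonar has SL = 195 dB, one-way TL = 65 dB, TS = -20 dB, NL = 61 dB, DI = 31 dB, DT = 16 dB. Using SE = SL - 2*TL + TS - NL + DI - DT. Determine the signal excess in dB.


SE = SL - 2*TL + TS - NL + DI - DT = 195 - 2*65 + (-20) - 61 + 31 - 16 = -1

-1 dB


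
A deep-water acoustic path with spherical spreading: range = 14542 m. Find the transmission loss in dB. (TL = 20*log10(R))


TL = 20*log10(14542) = 83.25

83.25 dB


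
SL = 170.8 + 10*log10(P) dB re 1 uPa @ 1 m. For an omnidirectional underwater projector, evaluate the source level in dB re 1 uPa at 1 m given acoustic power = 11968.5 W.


SL = 170.8 + 10*log10(11968.5) = 170.8 + 40.78 = 211.58

211.58 dB


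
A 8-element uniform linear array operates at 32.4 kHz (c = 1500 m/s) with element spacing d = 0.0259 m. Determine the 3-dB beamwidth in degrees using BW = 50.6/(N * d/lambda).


Step 1: lambda = 1500/32400 = 0.0463 m
Step 2: d/lambda = 0.0259/0.0463 = 0.5594
Step 3: BW = 50.6/(N * d/lambda) = 50.6/(8 * 0.5594) = 11.31

11.31 deg


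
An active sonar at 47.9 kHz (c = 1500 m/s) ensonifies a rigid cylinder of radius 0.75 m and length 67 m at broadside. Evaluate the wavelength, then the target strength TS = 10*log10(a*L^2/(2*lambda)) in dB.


Step 1: lambda = c/f = 1500/47900 = 0.03132 m
Step 2: TS = 10*log10(a*L^2/(2*lambda)) = 10*log10(0.75*67^2/(2*0.03132)) = 47.3

47.3 dB


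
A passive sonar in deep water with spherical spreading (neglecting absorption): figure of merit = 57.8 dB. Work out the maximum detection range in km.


0.78 km


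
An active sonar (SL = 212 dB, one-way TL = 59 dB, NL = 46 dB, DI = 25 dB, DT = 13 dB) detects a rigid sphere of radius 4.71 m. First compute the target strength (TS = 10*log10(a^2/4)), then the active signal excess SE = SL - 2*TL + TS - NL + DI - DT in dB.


Step 1: TS = 10*log10(4.71^2/4) = 7.44 dB
Step 2: SE = SL - 2*TL + TS - NL + DI - DT = 212 - 2*59 + (7.44) - 46 + 25 - 13 = 67.44

67.44 dB


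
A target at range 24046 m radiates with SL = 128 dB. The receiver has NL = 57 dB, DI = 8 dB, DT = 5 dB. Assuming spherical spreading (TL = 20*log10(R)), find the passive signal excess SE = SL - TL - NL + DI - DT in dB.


-13.62 dB


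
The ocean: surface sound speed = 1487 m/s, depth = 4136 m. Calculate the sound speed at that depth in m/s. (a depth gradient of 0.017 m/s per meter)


1557.312 m/s


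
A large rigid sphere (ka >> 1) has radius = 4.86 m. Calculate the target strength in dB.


TS = 10*log10(4.86^2 / 4) = 10*log10(5.9049) = 7.71

7.71 dB


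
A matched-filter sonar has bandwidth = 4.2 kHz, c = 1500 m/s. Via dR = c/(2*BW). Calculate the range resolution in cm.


dR = c/(2*BW) = 1500 / (2 * 4.2e3) = 0.1786 m = 17.86 cm

17.86 cm


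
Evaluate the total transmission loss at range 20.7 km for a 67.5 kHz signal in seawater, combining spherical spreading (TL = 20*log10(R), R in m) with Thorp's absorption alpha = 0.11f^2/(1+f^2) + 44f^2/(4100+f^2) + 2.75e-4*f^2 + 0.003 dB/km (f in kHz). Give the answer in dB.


Step 1 (Thorp): alpha = 0.11*4556.25/(1+4556.25) + 44*4556.25/(4100+4556.25) + 2.75e-4*4556.25 + 0.003 = 24.5255 dB/km
Step 2: TL_spread = 20*log10(20700) = 86.32 dB
Step 3: TL_abs = alpha*R = 24.5255 * 20.7 = 507.68 dB
Step 4: TL_total = 86.32 + 507.68 = 594.0

594.0 dB


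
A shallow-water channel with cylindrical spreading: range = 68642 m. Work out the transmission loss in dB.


TL = 10*log10(68642) = 48.37

48.37 dB


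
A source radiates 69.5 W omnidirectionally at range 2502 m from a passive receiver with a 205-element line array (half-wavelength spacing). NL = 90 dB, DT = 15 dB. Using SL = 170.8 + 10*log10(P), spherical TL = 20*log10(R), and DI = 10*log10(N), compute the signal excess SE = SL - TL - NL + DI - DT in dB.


39.37 dB


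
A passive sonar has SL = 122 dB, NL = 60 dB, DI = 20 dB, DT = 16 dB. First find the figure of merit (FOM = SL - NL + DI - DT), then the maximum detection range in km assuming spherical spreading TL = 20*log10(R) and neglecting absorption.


Step 1: FOM = SL - NL + DI - DT = 122 - 60 + 20 - 16 = 66 dB
Step 2: at max range FOM = TL = 20*log10(R), so R = 10^(66/20) = 1995.26 m = 2.0 km

2.0 km


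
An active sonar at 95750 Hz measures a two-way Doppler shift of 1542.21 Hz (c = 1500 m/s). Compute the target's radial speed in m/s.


From fd = 2*f*v/c, v = c*fd/(2*f) = 1500 * 1542.21 / (2*95750) = 12.08

12.08 m/s


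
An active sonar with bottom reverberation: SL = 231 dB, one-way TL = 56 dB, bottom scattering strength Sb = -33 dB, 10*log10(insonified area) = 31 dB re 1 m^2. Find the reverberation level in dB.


RL = SL - 2*TL + Sb + 10*log10(A) = 231 - 2*56 + (-33) + 31 = 117

117 dB


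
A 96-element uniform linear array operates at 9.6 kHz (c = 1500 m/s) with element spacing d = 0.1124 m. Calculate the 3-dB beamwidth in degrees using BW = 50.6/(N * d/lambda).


Step 1: lambda = 1500/9600 = 0.15625 m
Step 2: d/lambda = 0.1124/0.15625 = 0.7194
Step 3: BW = 50.6/(N * d/lambda) = 50.6/(96 * 0.7194) = 0.73

0.73 deg


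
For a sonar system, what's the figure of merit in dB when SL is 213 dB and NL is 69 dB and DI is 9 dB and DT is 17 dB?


FOM = SL - NL + DI - DT = 213 - 69 + 9 - 17 = 136

136 dB


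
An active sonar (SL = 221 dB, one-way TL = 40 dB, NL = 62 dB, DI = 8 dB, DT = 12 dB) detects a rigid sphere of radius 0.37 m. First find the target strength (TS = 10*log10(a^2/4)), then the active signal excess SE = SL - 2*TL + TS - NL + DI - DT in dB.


Step 1: TS = 10*log10(0.37^2/4) = -14.66 dB
Step 2: SE = SL - 2*TL + TS - NL + DI - DT = 221 - 2*40 + (-14.66) - 62 + 8 - 12 = 60.34

60.34 dB


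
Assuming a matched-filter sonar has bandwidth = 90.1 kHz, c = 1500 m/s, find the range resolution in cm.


dR = c/(2*BW) = 1500 / (2 * 90.1e3) = 0.0083 m = 0.83 cm

0.83 cm


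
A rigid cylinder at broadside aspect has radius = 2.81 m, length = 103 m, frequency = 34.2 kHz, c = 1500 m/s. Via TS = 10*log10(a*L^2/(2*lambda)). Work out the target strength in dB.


lambda = 1500/34200 = 0.04386 m
TS = 10*log10(2.81*103^2/(2*0.04386)) = 55.31

55.31 dB


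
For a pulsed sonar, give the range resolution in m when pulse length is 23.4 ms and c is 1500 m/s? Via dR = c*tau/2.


dR = c*tau/2 = 1500 * 23.4e-3 / 2 = 17.55

17.55 m


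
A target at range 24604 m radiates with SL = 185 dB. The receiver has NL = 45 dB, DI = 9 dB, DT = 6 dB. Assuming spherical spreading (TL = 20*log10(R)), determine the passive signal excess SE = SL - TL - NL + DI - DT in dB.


55.18 dB


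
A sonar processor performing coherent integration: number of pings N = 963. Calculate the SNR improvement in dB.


Gain = 10*log10(963) = 29.84

29.84 dB


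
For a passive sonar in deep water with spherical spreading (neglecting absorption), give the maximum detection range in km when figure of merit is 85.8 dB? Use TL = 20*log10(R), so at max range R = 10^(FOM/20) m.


At max range FOM = TL, so 20*log10(R) = 85.8
R = 10^(85.8/20) = 19498.45 m = 19.5 km

19.5 km


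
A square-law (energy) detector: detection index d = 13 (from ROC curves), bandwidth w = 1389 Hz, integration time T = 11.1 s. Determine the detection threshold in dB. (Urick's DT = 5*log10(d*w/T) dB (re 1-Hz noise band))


16.06 dB


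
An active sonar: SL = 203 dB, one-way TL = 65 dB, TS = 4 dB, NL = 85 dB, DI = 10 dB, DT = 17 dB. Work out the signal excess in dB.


-15 dB


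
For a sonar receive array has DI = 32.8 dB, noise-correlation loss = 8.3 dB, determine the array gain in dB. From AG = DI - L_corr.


AG = DI - L_corr = 32.8 - 8.3 = 24.5

24.5 dB


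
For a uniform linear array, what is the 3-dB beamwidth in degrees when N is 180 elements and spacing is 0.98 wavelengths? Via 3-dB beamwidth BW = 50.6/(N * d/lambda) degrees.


0.29 deg


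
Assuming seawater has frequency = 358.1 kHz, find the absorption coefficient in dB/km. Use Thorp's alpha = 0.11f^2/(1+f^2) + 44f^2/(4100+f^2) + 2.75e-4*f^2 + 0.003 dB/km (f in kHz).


f^2 = 128235.61
alpha = 0.11*128235.61/(1+128235.61) + 44*128235.61/(4100+128235.61) + 2.75e-4*128235.61 + 0.003 = 78.015

78.015 dB/km


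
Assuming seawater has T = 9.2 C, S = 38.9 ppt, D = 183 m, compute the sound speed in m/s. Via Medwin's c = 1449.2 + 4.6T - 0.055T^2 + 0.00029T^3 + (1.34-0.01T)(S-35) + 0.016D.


c = 1449.2 + 4.6*9.2 - 0.055*9.2^2 + 0.00029*9.2^3 + (1.34 - 0.01*9.2)*(38.9 - 35) + 0.016*183 = 1494.89

1494.89 m/s


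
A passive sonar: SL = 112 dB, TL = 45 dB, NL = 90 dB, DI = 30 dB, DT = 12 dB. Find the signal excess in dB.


-5 dB


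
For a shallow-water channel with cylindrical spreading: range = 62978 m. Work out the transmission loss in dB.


TL = 10*log10(62978) = 47.99

47.99 dB
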